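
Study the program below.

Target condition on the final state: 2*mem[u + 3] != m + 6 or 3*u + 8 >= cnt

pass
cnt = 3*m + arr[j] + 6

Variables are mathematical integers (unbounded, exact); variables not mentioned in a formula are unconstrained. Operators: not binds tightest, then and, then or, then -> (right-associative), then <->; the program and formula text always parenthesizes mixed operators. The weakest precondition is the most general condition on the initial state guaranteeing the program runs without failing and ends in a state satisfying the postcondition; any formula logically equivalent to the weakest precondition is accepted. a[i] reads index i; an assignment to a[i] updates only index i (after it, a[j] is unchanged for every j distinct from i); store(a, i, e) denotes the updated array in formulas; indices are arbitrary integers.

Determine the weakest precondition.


Working backward. After the program, the postcondition 2*mem[u + 3] != m + 6 or 3*u + 8 >= cnt must hold; in canonical form it is 2*mem[u + 3] != m + 6 or 3*u >= cnt - 8.
Before cnt := 3*m + arr[j] + 6: 2*mem[u + 3] != m + 6 or 3*u >= arr[j] + 3*m - 2
Before skip: 2*mem[u + 3] != m + 6 or 3*u >= arr[j] + 3*m - 2
Answer: WP = 2*mem[u + 3] != m + 6 or 3*u >= arr[j] + 3*m - 2


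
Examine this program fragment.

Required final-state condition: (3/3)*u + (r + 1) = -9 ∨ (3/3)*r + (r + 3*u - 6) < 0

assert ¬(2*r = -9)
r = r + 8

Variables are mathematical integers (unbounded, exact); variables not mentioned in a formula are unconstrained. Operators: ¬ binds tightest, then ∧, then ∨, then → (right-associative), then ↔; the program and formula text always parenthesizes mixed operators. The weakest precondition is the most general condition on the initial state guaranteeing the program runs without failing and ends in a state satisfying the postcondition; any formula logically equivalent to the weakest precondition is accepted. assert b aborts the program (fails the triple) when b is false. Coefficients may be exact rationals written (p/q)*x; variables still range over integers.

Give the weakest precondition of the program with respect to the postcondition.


Working backward. After the program, the postcondition (3/3)*u + (r + 1) = -9 ∨ (3/3)*r + (r + 3*u - 6) < 0 must hold; in canonical form it is r + u = -10 ∨ 2*r + 3*u < 6.
Before r := r + 8: r + u = -18 ∨ 2*r + 3*u < -10
Before assert ¬(2*r = -9): (¬(2*r = -9)) ∧ (r + u = -18 ∨ 2*r + 3*u < -10)
Answer: WP = (¬(2*r = -9)) ∧ (r + u = -18 ∨ 2*r + 3*u < -10)


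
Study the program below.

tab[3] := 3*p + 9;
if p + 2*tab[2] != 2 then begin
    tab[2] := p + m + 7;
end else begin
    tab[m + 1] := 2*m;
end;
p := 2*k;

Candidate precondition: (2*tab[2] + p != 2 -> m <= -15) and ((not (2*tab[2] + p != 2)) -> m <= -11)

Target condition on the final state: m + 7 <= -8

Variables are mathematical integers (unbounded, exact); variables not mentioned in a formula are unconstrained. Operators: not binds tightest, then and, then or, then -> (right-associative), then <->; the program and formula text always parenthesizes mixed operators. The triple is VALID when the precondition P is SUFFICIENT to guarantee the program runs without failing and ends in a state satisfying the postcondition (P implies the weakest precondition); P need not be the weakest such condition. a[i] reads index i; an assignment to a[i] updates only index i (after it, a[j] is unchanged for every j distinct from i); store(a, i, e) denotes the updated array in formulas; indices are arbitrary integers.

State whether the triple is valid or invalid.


Working backward. After the program, the postcondition m + 7 <= -8 must hold; in canonical form it is m <= -15.
Before p := 2*k: m <= -15
Then branch requires m <= -15; else branch requires m <= -15.
Before the if: (2*tab[2] + p != 2 -> m <= -15) and ((not (2*tab[2] + p != 2)) -> m <= -15)
Before tab[3] := 3*p + 9: (2*tab[2] + p != 2 -> m <= -15) and ((not (2*tab[2] + p != 2)) -> m <= -15)
The weakest precondition is (2*tab[2] + p != 2 -> m <= -15) and ((not (2*tab[2] + p != 2)) -> m <= -15).
Check whether (2*tab[2] + p != 2 -> m <= -15) and ((not (2*tab[2] + p != 2)) -> m <= -11) implies it.
Countermodel: at the initial state m = -11, p = 2, tab = {[2] = 0, elsewhere 0}, the precondition holds but the weakest precondition fails.
Answer: invalid


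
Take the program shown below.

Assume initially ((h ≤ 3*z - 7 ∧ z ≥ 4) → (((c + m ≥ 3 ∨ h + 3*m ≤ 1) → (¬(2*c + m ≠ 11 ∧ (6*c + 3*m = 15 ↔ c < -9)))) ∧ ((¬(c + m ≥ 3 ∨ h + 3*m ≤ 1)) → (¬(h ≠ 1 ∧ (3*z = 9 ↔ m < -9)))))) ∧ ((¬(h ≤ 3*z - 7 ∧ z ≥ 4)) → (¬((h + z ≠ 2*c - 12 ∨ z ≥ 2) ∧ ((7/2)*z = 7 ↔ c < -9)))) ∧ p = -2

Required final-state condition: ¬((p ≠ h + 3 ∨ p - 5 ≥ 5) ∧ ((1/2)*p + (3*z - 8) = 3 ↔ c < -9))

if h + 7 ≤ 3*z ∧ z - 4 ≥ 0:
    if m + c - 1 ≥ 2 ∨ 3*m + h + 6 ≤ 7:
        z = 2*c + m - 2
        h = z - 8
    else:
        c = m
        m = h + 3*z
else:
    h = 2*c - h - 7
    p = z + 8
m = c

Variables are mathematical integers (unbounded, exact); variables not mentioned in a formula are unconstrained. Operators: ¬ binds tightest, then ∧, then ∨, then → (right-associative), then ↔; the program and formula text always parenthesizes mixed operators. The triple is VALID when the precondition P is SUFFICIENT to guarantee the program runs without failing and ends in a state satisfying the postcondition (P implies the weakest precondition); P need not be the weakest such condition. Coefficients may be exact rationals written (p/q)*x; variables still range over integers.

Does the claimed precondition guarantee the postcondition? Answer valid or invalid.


Working backward. After the program, the postcondition ¬((p ≠ h + 3 ∨ p - 5 ≥ 5) ∧ ((1/2)*p + (3*z - 8) = 3 ↔ c < -9)) must hold; in canonical form it is ¬((p ≠ h + 3 ∨ p ≥ 10) ∧ ((1/2)*p + 3*z = 11 ↔ c < -9)).
Before m := c: ¬((p ≠ h + 3 ∨ p ≥ 10) ∧ ((1/2)*p + 3*z = 11 ↔ c < -9))
Then branch requires ((c + m ≥ 3 ∨ h + 3*m ≤ 1) → (¬((p ≠ 2*c + m - 7 ∨ p ≥ 10) ∧ (6*c + 3*m + (1/2)*p = 17 ↔ c < -9)))) ∧ ((¬(c + m ≥ 3 ∨ h + 3*m ≤ 1)) → (¬((p ≠ h + 3 ∨ p ≥ 10) ∧ ((1/2)*p + 3*z = 11 ↔ m < -9)))); else branch requires ¬((h + z ≠ 2*c - 12 ∨ z ≥ 2) ∧ ((7/2)*z = 7 ↔ c < -9)).
Before the if: ((h ≤ 3*z - 7 ∧ z ≥ 4) → (((c + m ≥ 3 ∨ h + 3*m ≤ 1) → (¬((p ≠ 2*c + m - 7 ∨ p ≥ 10) ∧ (6*c + 3*m + (1/2)*p = 17 ↔ c < -9)))) ∧ ((¬(c + m ≥ 3 ∨ h + 3*m ≤ 1)) → (¬((p ≠ h + 3 ∨ p ≥ 10) ∧ ((1/2)*p + 3*z = 11 ↔ m < -9)))))) ∧ ((¬(h ≤ 3*z - 7 ∧ z ≥ 4)) → (¬((h + z ≠ 2*c - 12 ∨ z ≥ 2) ∧ ((7/2)*z = 7 ↔ c < -9))))
The weakest precondition is ((h ≤ 3*z - 7 ∧ z ≥ 4) → (((c + m ≥ 3 ∨ h + 3*m ≤ 1) → (¬((p ≠ 2*c + m - 7 ∨ p ≥ 10) ∧ (6*c + 3*m + (1/2)*p = 17 ↔ c < -9)))) ∧ ((¬(c + m ≥ 3 ∨ h + 3*m ≤ 1)) → (¬((p ≠ h + 3 ∨ p ≥ 10) ∧ ((1/2)*p + 3*z = 11 ↔ m < -9)))))) ∧ ((¬(h ≤ 3*z - 7 ∧ z ≥ 4)) → (¬((h + z ≠ 2*c - 12 ∨ z ≥ 2) ∧ ((7/2)*z = 7 ↔ c < -9)))).
Check whether ((h ≤ 3*z - 7 ∧ z ≥ 4) → (((c + m ≥ 3 ∨ h + 3*m ≤ 1) → (¬(2*c + m ≠ 11 ∧ (6*c + 3*m = 15 ↔ c < -9)))) ∧ ((¬(c + m ≥ 3 ∨ h + 3*m ≤ 1)) → (¬(h ≠ 1 ∧ (3*z = 9 ↔ m < -9)))))) ∧ ((¬(h ≤ 3*z - 7 ∧ z ≥ 4)) → (¬((h + z ≠ 2*c - 12 ∨ z ≥ 2) ∧ ((7/2)*z = 7 ↔ c < -9)))) ∧ p = -2 implies it.
Countermodel: at the initial state c = 4, h = -5, m = 3, p = -2, z = 4, the precondition holds but the weakest precondition fails.
Answer: invalid


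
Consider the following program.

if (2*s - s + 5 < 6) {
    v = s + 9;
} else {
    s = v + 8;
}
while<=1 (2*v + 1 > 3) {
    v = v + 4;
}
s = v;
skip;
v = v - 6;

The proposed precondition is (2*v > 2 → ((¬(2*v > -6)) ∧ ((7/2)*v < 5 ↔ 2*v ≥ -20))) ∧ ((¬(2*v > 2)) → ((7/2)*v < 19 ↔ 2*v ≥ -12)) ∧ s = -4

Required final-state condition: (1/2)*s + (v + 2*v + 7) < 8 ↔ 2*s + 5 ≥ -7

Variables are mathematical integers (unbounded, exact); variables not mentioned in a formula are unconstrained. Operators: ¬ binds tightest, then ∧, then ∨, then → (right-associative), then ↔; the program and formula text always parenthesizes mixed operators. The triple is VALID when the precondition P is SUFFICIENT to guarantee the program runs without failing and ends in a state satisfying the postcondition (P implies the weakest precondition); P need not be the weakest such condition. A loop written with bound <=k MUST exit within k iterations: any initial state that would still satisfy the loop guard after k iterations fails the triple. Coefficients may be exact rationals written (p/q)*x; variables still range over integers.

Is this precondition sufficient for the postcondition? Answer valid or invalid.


Working backward. After the program, the postcondition (1/2)*s + (v + 2*v + 7) < 8 ↔ 2*s + 5 ≥ -7 must hold; in canonical form it is (1/2)*s + 3*v < 1 ↔ 2*s ≥ -12.
Before v := v - 6: (1/2)*s + 3*v < 19 ↔ 2*s ≥ -12
Before skip: (1/2)*s + 3*v < 19 ↔ 2*s ≥ -12
Before s := v: (7/2)*v < 19 ↔ 2*v ≥ -12
Before the loop (bound <=1), unroll the exhaustion recursion (WP_0 = exit-now case; WP_j = one more guarded iteration, up to j = 1):
  WP_0: (¬(2*v > 2)) ∧ ((7/2)*v < 19 ↔ 2*v ≥ -12)
  WP_1: (2*v > 2 → ((¬(2*v > -6)) ∧ ((7/2)*v < 5 ↔ 2*v ≥ -20))) ∧ ((¬(2*v > 2)) → ((7/2)*v < 19 ↔ 2*v ≥ -12))
So before the loop: (2*v > 2 → ((¬(2*v > -6)) ∧ ((7/2)*v < 5 ↔ 2*v ≥ -20))) ∧ ((¬(2*v > 2)) → ((7/2)*v < 19 ↔ 2*v ≥ -12))
Then branch requires (2*s > -16 → ((¬(2*s > -24)) ∧ ((7/2)*s < -53/2 ↔ 2*s ≥ -38))) ∧ ((¬(2*s > -16)) → ((7/2)*s < -25/2 ↔ 2*s ≥ -30)); else branch requires (2*v > 2 → ((¬(2*v > -6)) ∧ ((7/2)*v < 5 ↔ 2*v ≥ -20))) ∧ ((¬(2*v > 2)) → ((7/2)*v < 19 ↔ 2*v ≥ -12)).
Before the if: (s < 1 → ((2*s > -16 → ((¬(2*s > -24)) ∧ ((7/2)*s < -53/2 ↔ 2*s ≥ -38))) ∧ ((¬(2*s > -16)) → ((7/2)*s < -25/2 ↔ 2*s ≥ -30)))) ∧ ((¬(s < 1)) → ((2*v > 2 → ((¬(2*v > -6)) ∧ ((7/2)*v < 5 ↔ 2*v ≥ -20))) ∧ ((¬(2*v > 2)) → ((7/2)*v < 19 ↔ 2*v ≥ -12))))
The weakest precondition is (s < 1 → ((2*s > -16 → ((¬(2*s > -24)) ∧ ((7/2)*s < -53/2 ↔ 2*s ≥ -38))) ∧ ((¬(2*s > -16)) → ((7/2)*s < -25/2 ↔ 2*s ≥ -30)))) ∧ ((¬(s < 1)) → ((2*v > 2 → ((¬(2*v > -6)) ∧ ((7/2)*v < 5 ↔ 2*v ≥ -20))) ∧ ((¬(2*v > 2)) → ((7/2)*v < 19 ↔ 2*v ≥ -12)))).
Check whether (2*v > 2 → ((¬(2*v > -6)) ∧ ((7/2)*v < 5 ↔ 2*v ≥ -20))) ∧ ((¬(2*v > 2)) → ((7/2)*v < 19 ↔ 2*v ≥ -12)) ∧ s = -4 implies it.
Countermodel: at the initial state s = -4, v = -3, the precondition holds but the weakest precondition fails.
Answer: invalid


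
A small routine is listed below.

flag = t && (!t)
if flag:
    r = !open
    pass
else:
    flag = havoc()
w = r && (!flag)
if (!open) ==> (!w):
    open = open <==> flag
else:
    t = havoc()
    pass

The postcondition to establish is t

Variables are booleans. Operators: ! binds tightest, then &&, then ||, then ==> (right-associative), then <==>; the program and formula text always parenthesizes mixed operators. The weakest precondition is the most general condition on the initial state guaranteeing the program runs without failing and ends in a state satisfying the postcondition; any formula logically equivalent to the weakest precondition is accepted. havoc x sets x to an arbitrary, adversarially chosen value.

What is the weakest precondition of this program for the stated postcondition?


Working backward. After the program, t must hold.
Then branch requires t; else branch requires false.
Before the if: (((!open) ==> (!w)) ==> t) && ((!open) ==> (!w))
Before w := r && (!flag): (((!open) ==> (!(r && (!flag)))) ==> t) && ((!open) ==> (!(r && (!flag))))
Then branch requires (((!open) ==> (!((!open) && (!flag)))) ==> t) && ((!open) ==> (!((!open) && (!flag)))); else branch requires t && (((!open) ==> (!r)) ==> t) && ((!open) ==> (!r)).
Before the if: (flag ==> ((((!open) ==> (!((!open) && (!flag)))) ==> t) && ((!open) ==> (!((!open) && (!flag)))))) && ((!flag) ==> (t && (((!open) ==> (!r)) ==> t) && ((!open) ==> (!r))))
Before flag := t && (!t): t && (((!open) ==> (!r)) ==> t) && ((!open) ==> (!r))
Answer: WP = t && (((!open) ==> (!r)) ==> t) && ((!open) ==> (!r))


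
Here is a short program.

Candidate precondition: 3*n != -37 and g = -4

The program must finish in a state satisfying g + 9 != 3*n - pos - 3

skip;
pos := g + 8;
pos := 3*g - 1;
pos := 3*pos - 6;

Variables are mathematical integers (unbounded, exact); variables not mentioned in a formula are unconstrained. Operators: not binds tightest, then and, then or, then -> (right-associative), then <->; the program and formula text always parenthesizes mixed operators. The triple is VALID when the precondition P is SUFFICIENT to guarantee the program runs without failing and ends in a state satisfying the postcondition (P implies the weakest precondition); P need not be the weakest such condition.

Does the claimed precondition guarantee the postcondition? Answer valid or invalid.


Working backward. After the program, the postcondition g + 9 != 3*n - pos - 3 must hold; in canonical form it is g + pos != 3*n - 12.
Before pos := 3*pos - 6: g + 3*pos != 3*n - 6
Before pos := 3*g - 1: 10*g != 3*n - 3
Before pos := g + 8: 10*g != 3*n - 3
Before skip: 10*g != 3*n - 3
The weakest precondition is 10*g != 3*n - 3.
Check whether 3*n != -37 and g = -4 implies it.
Every state satisfying the precondition satisfies the weakest precondition: the implication holds.
Answer: valid


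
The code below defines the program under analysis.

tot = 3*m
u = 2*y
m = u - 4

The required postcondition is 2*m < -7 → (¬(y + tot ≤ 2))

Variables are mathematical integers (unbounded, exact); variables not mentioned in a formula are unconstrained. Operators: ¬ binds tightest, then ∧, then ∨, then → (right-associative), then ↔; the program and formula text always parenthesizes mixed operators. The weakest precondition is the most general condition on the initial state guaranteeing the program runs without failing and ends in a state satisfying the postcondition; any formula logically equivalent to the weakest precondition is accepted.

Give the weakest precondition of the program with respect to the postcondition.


Working backward. After the program, the postcondition 2*m < -7 → (¬(y + tot ≤ 2)) must hold; in canonical form it is 2*m < -7 → (¬(tot + y ≤ 2)).
Before m := u - 4: 2*u < 1 → (¬(tot + y ≤ 2))
Before u := 2*y: 4*y < 1 → (¬(tot + y ≤ 2))
Before tot := 3*m: 4*y < 1 → (¬(3*m + y ≤ 2))
Answer: WP = 4*y < 1 → (¬(3*m + y ≤ 2))


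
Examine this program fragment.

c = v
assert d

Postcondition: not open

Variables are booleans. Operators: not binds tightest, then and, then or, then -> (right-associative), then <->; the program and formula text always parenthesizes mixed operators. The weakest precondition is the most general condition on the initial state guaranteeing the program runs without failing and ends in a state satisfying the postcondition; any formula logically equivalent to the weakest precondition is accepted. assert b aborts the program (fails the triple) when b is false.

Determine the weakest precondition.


Working backward. After the program, not open must hold.
Before assert d: d and (not open)
Before c := v: d and (not open)
Answer: WP = d and (not open)


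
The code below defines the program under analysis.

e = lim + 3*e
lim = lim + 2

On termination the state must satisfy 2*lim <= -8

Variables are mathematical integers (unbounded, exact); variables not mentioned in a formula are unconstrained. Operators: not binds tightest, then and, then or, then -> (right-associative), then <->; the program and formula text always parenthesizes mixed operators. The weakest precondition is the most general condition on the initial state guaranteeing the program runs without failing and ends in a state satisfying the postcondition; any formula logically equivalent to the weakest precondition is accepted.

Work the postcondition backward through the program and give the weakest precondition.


Working backward. After the program, 2*lim <= -8 must hold.
Before lim := lim + 2: 2*lim <= -12
Before e := lim + 3*e: 2*lim <= -12
Answer: WP = 2*lim <= -12


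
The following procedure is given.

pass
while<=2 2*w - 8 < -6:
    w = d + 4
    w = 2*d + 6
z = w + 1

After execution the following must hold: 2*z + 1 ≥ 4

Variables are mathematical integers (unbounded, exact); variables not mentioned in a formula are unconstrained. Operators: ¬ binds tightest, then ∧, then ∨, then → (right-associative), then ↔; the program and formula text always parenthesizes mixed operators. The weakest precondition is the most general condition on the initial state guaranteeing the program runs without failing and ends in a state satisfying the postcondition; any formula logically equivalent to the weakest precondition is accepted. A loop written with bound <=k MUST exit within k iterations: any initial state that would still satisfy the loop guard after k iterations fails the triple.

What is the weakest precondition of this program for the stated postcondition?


Working backward. After the program, the postcondition 2*z + 1 ≥ 4 must hold; in canonical form it is 2*z ≥ 3.
Before z := w + 1: 2*w ≥ 1
Before the loop (bound <=2), unroll the exhaustion recursion (WP_0 = exit-now case; WP_j = one more guarded iteration, up to j = 2):
  WP_0: (¬(2*w < 2)) ∧ 2*w ≥ 1
  WP_1: (2*w < 2 → ((¬(4*d < -10)) ∧ 4*d ≥ -11)) ∧ ((¬(2*w < 2)) → 2*w ≥ 1)
  WP_2: (2*w < 2 → ((4*d < -10 → ((¬(4*d < -10)) ∧ 4*d ≥ -11)) ∧ ((¬(4*d < -10)) → 4*d ≥ -11))) ∧ ((¬(2*w < 2)) → 2*w ≥ 1)
So before the loop: (2*w < 2 → ((4*d < -10 → ((¬(4*d < -10)) ∧ 4*d ≥ -11)) ∧ ((¬(4*d < -10)) → 4*d ≥ -11))) ∧ ((¬(2*w < 2)) → 2*w ≥ 1)
Before skip: (2*w < 2 → ((4*d < -10 → ((¬(4*d < -10)) ∧ 4*d ≥ -11)) ∧ ((¬(4*d < -10)) → 4*d ≥ -11))) ∧ ((¬(2*w < 2)) → 2*w ≥ 1)
Answer: WP = (2*w < 2 → ((4*d < -10 → ((¬(4*d < -10)) ∧ 4*d ≥ -11)) ∧ ((¬(4*d < -10)) → 4*d ≥ -11))) ∧ ((¬(2*w < 2)) → 2*w ≥ 1)


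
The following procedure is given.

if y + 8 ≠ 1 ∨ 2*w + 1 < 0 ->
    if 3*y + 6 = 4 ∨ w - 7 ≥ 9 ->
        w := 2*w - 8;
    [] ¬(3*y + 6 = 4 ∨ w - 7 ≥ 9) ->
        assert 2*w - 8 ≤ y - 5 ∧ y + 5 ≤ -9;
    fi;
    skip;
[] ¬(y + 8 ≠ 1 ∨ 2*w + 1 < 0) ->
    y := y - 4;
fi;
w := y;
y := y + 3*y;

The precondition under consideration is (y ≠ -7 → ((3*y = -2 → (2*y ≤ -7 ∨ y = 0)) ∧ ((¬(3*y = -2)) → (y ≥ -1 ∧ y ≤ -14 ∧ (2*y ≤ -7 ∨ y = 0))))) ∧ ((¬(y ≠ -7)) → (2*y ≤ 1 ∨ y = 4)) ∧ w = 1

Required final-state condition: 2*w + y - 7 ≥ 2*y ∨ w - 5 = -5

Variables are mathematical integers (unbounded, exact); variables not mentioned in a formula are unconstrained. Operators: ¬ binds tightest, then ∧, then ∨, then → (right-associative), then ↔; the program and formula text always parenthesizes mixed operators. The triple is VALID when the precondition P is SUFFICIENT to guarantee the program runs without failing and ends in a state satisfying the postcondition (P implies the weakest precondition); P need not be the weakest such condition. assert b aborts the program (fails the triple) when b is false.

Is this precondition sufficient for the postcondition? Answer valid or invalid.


Working backward. After the program, the postcondition 2*w + y - 7 ≥ 2*y ∨ w - 5 = -5 must hold; in canonical form it is 2*w ≥ y + 7 ∨ w = 0.
Before y := y + 3*y: 2*w ≥ 4*y + 7 ∨ w = 0
Before w := y: 2*y ≤ -7 ∨ y = 0
Then branch requires ((3*y = -2 ∨ w ≥ 16) → (2*y ≤ -7 ∨ y = 0)) ∧ ((¬(3*y = -2 ∨ w ≥ 16)) → (2*w ≤ y + 3 ∧ y ≤ -14 ∧ (2*y ≤ -7 ∨ y = 0))); else branch requires 2*y ≤ 1 ∨ y = 4.
Before the if: ((y ≠ -7 ∨ 2*w < -1) → (((3*y = -2 ∨ w ≥ 16) → (2*y ≤ -7 ∨ y = 0)) ∧ ((¬(3*y = -2 ∨ w ≥ 16)) → (2*w ≤ y + 3 ∧ y ≤ -14 ∧ (2*y ≤ -7 ∨ y = 0))))) ∧ ((¬(y ≠ -7 ∨ 2*w < -1)) → (2*y ≤ 1 ∨ y = 4))
The weakest precondition is ((y ≠ -7 ∨ 2*w < -1) → (((3*y = -2 ∨ w ≥ 16) → (2*y ≤ -7 ∨ y = 0)) ∧ ((¬(3*y = -2 ∨ w ≥ 16)) → (2*w ≤ y + 3 ∧ y ≤ -14 ∧ (2*y ≤ -7 ∨ y = 0))))) ∧ ((¬(y ≠ -7 ∨ 2*w < -1)) → (2*y ≤ 1 ∨ y = 4)).
Check whether (y ≠ -7 → ((3*y = -2 → (2*y ≤ -7 ∨ y = 0)) ∧ ((¬(3*y = -2)) → (y ≥ -1 ∧ y ≤ -14 ∧ (2*y ≤ -7 ∨ y = 0))))) ∧ ((¬(y ≠ -7)) → (2*y ≤ 1 ∨ y = 4)) ∧ w = 1 implies it.
Every state satisfying the precondition satisfies the weakest precondition: the implication holds.
Answer: valid


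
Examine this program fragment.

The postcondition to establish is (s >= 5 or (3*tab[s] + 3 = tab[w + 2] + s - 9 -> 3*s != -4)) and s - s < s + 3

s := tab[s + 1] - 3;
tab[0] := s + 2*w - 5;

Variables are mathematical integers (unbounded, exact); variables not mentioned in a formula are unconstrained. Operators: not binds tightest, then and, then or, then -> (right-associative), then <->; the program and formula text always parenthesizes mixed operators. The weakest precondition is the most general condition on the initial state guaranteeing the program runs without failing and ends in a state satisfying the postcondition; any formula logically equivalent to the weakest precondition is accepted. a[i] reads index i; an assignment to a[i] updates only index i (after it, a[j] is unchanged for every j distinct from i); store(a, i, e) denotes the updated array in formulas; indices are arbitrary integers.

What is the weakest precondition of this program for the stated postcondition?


Working backward. After the program, the postcondition (s >= 5 or (3*tab[s] + 3 = tab[w + 2] + s - 9 -> 3*s != -4)) and s - s < s + 3 must hold; in canonical form it is (s >= 5 or (3*tab[s] = tab[w + 2] + s - 12 -> 3*s != -4)) and s > -3.
Before tab[0] := s + 2*w - 5: (s >= 5 or (3*store(tab, 0, s + 2*w - 5)[s] = store(tab, 0, s + 2*w - 5)[w + 2] + s - 12 -> 3*s != -4)) and s > -3
Before s := tab[s + 1] - 3: (tab[s + 1] >= 8 or (3*store(tab, 0, tab[s + 1] + 2*w - 8)[tab[s + 1] - 3] = tab[s + 1] + store(tab, 0, tab[s + 1] + 2*w - 8)[w + 2] - 15 -> 3*tab[s + 1] != 5)) and tab[s + 1] > 0
Answer: WP = (tab[s + 1] >= 8 or (3*store(tab, 0, tab[s + 1] + 2*w - 8)[tab[s + 1] - 3] = tab[s + 1] + store(tab, 0, tab[s + 1] + 2*w - 8)[w + 2] - 15 -> 3*tab[s + 1] != 5)) and tab[s + 1] > 0


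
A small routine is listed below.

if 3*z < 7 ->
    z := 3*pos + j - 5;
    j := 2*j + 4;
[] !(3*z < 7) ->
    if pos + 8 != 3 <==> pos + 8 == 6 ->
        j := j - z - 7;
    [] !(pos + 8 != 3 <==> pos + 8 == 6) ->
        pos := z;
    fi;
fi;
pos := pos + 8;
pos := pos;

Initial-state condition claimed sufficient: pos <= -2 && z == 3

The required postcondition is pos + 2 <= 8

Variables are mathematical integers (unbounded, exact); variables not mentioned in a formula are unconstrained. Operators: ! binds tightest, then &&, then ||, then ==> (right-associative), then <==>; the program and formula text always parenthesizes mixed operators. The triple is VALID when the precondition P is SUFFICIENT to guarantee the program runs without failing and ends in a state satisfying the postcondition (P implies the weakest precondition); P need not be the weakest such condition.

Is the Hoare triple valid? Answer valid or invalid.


Working backward. After the program, the postcondition pos + 2 <= 8 must hold; in canonical form it is pos <= 6.
Before pos := pos: pos <= 6
Before pos := pos + 8: pos <= -2
Then branch requires pos <= -2; else branch requires ((pos != -5 <==> pos == -2) ==> pos <= -2) && ((!(pos != -5 <==> pos == -2)) ==> z <= -2).
Before the if: (3*z < 7 ==> pos <= -2) && ((!(3*z < 7)) ==> (((pos != -5 <==> pos == -2) ==> pos <= -2) && ((!(pos != -5 <==> pos == -2)) ==> z <= -2)))
The weakest precondition is (3*z < 7 ==> pos <= -2) && ((!(3*z < 7)) ==> (((pos != -5 <==> pos == -2) ==> pos <= -2) && ((!(pos != -5 <==> pos == -2)) ==> z <= -2))).
Check whether pos <= -2 && z == 3 implies it.
Countermodel: at the initial state pos = -6, z = 3, the precondition holds but the weakest precondition fails.
Answer: invalid


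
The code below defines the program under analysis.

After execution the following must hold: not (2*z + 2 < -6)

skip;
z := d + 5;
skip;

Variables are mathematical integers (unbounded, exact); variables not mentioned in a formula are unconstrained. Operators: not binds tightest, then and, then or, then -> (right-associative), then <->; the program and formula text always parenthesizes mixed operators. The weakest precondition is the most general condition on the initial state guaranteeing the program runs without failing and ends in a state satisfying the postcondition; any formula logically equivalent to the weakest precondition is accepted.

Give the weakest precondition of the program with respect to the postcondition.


Working backward. After the program, the postcondition not (2*z + 2 < -6) must hold; in canonical form it is not (2*z < -8).
Before skip: not (2*z < -8)
Before z := d + 5: not (2*d < -18)
Before skip: not (2*d < -18)
Answer: WP = not (2*d < -18)


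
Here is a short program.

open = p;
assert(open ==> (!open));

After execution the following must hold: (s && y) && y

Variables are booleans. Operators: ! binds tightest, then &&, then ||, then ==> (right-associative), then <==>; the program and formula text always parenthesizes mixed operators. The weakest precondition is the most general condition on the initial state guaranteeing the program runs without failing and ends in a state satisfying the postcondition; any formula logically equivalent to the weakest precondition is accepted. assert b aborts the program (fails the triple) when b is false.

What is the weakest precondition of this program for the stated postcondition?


Working backward. After the program, the postcondition (s && y) && y must hold; in canonical form it is s && y.
Before assert open ==> (!open): (open ==> (!open)) && s && y
Before open := p: (p ==> (!p)) && s && y
Answer: WP = (p ==> (!p)) && s && y


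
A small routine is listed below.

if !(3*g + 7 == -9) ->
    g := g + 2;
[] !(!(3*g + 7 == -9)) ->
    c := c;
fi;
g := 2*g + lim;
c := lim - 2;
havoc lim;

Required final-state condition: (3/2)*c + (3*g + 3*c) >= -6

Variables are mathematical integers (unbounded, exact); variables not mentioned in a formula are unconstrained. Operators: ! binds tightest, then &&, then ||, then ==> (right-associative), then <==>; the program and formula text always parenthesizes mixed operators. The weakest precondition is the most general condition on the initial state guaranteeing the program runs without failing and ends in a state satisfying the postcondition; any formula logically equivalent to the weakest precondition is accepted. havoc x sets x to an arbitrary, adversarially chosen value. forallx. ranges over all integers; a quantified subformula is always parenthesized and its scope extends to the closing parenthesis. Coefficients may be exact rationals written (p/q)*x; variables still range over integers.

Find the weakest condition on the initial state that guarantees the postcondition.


Working backward. After the program, the postcondition (3/2)*c + (3*g + 3*c) >= -6 must hold; in canonical form it is (9/2)*c + 3*g >= -6.
Before havoc lim: (9/2)*c + 3*g >= -6
Before c := lim - 2: 3*g + (9/2)*lim >= 3
Before g := 2*g + lim: 6*g + (15/2)*lim >= 3
Then branch requires 6*g + (15/2)*lim >= -9; else branch requires 6*g + (15/2)*lim >= 3.
Before the if: ((!(3*g == -16)) ==> 6*g + (15/2)*lim >= -9) && (3*g == -16 ==> 6*g + (15/2)*lim >= 3)
Answer: WP = ((!(3*g == -16)) ==> 6*g + (15/2)*lim >= -9) && (3*g == -16 ==> 6*g + (15/2)*lim >= 3)


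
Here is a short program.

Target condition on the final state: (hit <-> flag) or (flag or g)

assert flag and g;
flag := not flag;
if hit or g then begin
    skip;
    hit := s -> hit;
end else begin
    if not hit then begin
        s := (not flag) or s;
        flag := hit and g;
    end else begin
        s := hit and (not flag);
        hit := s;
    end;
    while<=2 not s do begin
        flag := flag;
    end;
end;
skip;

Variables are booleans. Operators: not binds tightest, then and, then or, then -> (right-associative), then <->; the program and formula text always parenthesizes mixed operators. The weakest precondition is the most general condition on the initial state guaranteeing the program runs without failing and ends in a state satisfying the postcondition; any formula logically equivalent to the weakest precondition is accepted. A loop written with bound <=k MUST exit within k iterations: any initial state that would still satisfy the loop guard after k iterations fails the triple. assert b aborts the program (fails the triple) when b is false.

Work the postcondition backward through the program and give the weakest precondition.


Working backward. After the program, the postcondition (hit <-> flag) or (flag or g) must hold; in canonical form it is (hit <-> flag) or flag or g.
Before skip: (hit <-> flag) or flag or g
Then branch requires ((s -> hit) <-> flag) or flag or g; else branch requires ((not hit) -> (((not ((not flag) or s)) -> (((not ((not flag) or s)) -> (((not flag) or s) and ((hit <-> (hit and g)) or (hit and g) or g))) and (((not flag) or s) -> ((hit <-> (hit and g)) or (hit and g) or g)))) and (((not flag) or s) -> ((hit <-> (hit and g)) or (hit and g) or g)))) and (hit -> (((not (hit and (not flag))) -> (((not (hit and (not flag))) -> (hit and (not flag) and (((hit and (not flag)) <-> flag) or flag or g))) and ((hit and (not flag)) -> (((hit and (not flag)) <-> flag) or flag or g)))) and ((hit and (not flag)) -> (((hit and (not flag)) <-> flag) or flag or g)))).
Before the if: ((hit or g) -> (((s -> hit) <-> flag) or flag or g)) and ((not (hit or g)) -> (((not hit) -> (((not ((not flag) or s)) -> (((not ((not flag) or s)) -> (((not flag) or s) and ((hit <-> (hit and g)) or (hit and g) or g))) and (((not flag) or s) -> ((hit <-> (hit and g)) or (hit and g) or g)))) and (((not flag) or s) -> ((hit <-> (hit and g)) or (hit and g) or g)))) and (hit -> (((not (hit and (not flag))) -> (((not (hit and (not flag))) -> (hit and (not flag) and (((hit and (not flag)) <-> flag) or flag or g))) and ((hit and (not flag)) -> (((hit and (not flag)) <-> flag) or flag or g)))) and ((hit and (not flag)) -> (((hit and (not flag)) <-> flag) or flag or g))))))
Before flag := not flag: ((hit or g) -> (((s -> hit) <-> (not flag)) or (not flag) or g)) and ((not (hit or g)) -> (((not hit) -> (((not (flag or s)) -> (((not (flag or s)) -> ((flag or s) and ((hit <-> (hit and g)) or (hit and g) or g))) and ((flag or s) -> ((hit <-> (hit and g)) or (hit and g) or g)))) and ((flag or s) -> ((hit <-> (hit and g)) or (hit and g) or g)))) and (hit -> (((not (hit and flag)) -> (((not (hit and flag)) -> (hit and flag and (((hit and flag) <-> (not flag)) or (not flag) or g))) and ((hit and flag) -> (((hit and flag) <-> (not flag)) or (not flag) or g)))) and ((hit and flag) -> (((hit and flag) <-> (not flag)) or (not flag) or g))))))
Before assert flag and g: flag and g and ((hit or g) -> (((s -> hit) <-> (not flag)) or (not flag) or g)) and ((not (hit or g)) -> (((not hit) -> (((not (flag or s)) -> (((not (flag or s)) -> ((flag or s) and ((hit <-> (hit and g)) or (hit and g) or g))) and ((flag or s) -> ((hit <-> (hit and g)) or (hit and g) or g)))) and ((flag or s) -> ((hit <-> (hit and g)) or (hit and g) or g)))) and (hit -> (((not (hit and flag)) -> (((not (hit and flag)) -> (hit and flag and (((hit and flag) <-> (not flag)) or (not flag) or g))) and ((hit and flag) -> (((hit and flag) <-> (not flag)) or (not flag) or g)))) and ((hit and flag) -> (((hit and flag) <-> (not flag)) or (not flag) or g))))))
Answer: WP = flag and g and ((hit or g) -> (((s -> hit) <-> (not flag)) or (not flag) or g)) and ((not (hit or g)) -> (((not hit) -> (((not (flag or s)) -> (((not (flag or s)) -> ((flag or s) and ((hit <-> (hit and g)) or (hit and g) or g))) and ((flag or s) -> ((hit <-> (hit and g)) or (hit and g) or g)))) and ((flag or s) -> ((hit <-> (hit and g)) or (hit and g) or g)))) and (hit -> (((not (hit and flag)) -> (((not (hit and flag)) -> (hit and flag and (((hit and flag) <-> (not flag)) or (not flag) or g))) and ((hit and flag) -> (((hit and flag) <-> (not flag)) or (not flag) or g)))) and ((hit and flag) -> (((hit and flag) <-> (not flag)) or (not flag) or g))))))


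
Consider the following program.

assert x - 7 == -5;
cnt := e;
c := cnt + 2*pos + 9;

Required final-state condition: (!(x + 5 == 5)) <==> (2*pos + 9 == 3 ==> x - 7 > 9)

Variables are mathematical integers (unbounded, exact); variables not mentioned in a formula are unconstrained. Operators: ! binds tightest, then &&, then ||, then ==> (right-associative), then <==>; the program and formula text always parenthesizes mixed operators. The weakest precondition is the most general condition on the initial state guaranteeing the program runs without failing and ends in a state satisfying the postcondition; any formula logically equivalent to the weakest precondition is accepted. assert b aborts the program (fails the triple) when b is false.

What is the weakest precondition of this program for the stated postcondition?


Working backward. After the program, the postcondition (!(x + 5 == 5)) <==> (2*pos + 9 == 3 ==> x - 7 > 9) must hold; in canonical form it is (!(x == 0)) <==> (2*pos == -6 ==> x > 16).
Before c := cnt + 2*pos + 9: (!(x == 0)) <==> (2*pos == -6 ==> x > 16)
Before cnt := e: (!(x == 0)) <==> (2*pos == -6 ==> x > 16)
Before assert x - 7 == -5: x == 2 && ((!(x == 0)) <==> (2*pos == -6 ==> x > 16))
Answer: WP = x == 2 && ((!(x == 0)) <==> (2*pos == -6 ==> x > 16))


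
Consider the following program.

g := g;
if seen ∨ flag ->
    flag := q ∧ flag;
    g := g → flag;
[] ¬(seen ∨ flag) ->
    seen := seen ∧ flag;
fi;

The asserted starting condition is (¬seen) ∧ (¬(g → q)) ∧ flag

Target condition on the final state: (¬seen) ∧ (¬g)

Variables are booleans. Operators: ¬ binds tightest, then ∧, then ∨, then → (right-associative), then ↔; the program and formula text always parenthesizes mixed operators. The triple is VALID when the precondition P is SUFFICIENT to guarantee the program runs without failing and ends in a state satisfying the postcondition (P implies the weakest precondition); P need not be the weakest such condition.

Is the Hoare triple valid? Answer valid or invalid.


Working backward. After the program, (¬seen) ∧ (¬g) must hold.
Then branch requires (¬seen) ∧ (¬(g → (q ∧ flag))); else branch requires (¬(seen ∧ flag)) ∧ (¬g).
Before the if: ((seen ∨ flag) → ((¬seen) ∧ (¬(g → (q ∧ flag))))) ∧ ((¬(seen ∨ flag)) → ((¬(seen ∧ flag)) ∧ (¬g)))
Before g := g: ((seen ∨ flag) → ((¬seen) ∧ (¬(g → (q ∧ flag))))) ∧ ((¬(seen ∨ flag)) → ((¬(seen ∧ flag)) ∧ (¬g)))
The weakest precondition is ((seen ∨ flag) → ((¬seen) ∧ (¬(g → (q ∧ flag))))) ∧ ((¬(seen ∨ flag)) → ((¬(seen ∧ flag)) ∧ (¬g))).
Check whether (¬seen) ∧ (¬(g → q)) ∧ flag implies it.
Every state satisfying the precondition satisfies the weakest precondition: the implication holds.
Answer: valid


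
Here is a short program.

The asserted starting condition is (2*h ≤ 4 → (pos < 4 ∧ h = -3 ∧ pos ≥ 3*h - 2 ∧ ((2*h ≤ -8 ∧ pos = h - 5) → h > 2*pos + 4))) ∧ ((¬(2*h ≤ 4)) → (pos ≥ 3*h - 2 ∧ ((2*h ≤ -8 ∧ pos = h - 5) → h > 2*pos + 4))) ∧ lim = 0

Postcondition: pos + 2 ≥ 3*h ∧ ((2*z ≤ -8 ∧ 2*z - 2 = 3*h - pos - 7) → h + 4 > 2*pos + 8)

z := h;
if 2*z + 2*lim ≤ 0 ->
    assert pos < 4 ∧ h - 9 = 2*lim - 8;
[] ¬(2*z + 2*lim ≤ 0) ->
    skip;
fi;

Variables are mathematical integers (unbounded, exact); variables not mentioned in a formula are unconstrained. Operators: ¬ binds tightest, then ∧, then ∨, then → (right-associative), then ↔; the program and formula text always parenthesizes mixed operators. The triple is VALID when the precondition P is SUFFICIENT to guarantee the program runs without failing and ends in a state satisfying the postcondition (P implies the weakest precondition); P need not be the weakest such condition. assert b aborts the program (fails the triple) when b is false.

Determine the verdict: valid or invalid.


Working backward. After the program, the postcondition pos + 2 ≥ 3*h ∧ ((2*z ≤ -8 ∧ 2*z - 2 = 3*h - pos - 7) → h + 4 > 2*pos + 8) must hold; in canonical form it is pos ≥ 3*h - 2 ∧ ((2*z ≤ -8 ∧ pos + 2*z = 3*h - 5) → h > 2*pos + 4).
Then branch requires pos < 4 ∧ h = 2*lim + 1 ∧ pos ≥ 3*h - 2 ∧ ((2*z ≤ -8 ∧ pos + 2*z = 3*h - 5) → h > 2*pos + 4); else branch requires pos ≥ 3*h - 2 ∧ ((2*z ≤ -8 ∧ pos + 2*z = 3*h - 5) → h > 2*pos + 4).
Before the if: (2*lim + 2*z ≤ 0 → (pos < 4 ∧ h = 2*lim + 1 ∧ pos ≥ 3*h - 2 ∧ ((2*z ≤ -8 ∧ pos + 2*z = 3*h - 5) → h > 2*pos + 4))) ∧ ((¬(2*lim + 2*z ≤ 0)) → (pos ≥ 3*h - 2 ∧ ((2*z ≤ -8 ∧ pos + 2*z = 3*h - 5) → h > 2*pos + 4)))
Before z := h: (2*h + 2*lim ≤ 0 → (pos < 4 ∧ h = 2*lim + 1 ∧ pos ≥ 3*h - 2 ∧ ((2*h ≤ -8 ∧ pos = h - 5) → h > 2*pos + 4))) ∧ ((¬(2*h + 2*lim ≤ 0)) → (pos ≥ 3*h - 2 ∧ ((2*h ≤ -8 ∧ pos = h - 5) → h > 2*pos + 4)))
The weakest precondition is (2*h + 2*lim ≤ 0 → (pos < 4 ∧ h = 2*lim + 1 ∧ pos ≥ 3*h - 2 ∧ ((2*h ≤ -8 ∧ pos = h - 5) → h > 2*pos + 4))) ∧ ((¬(2*h + 2*lim ≤ 0)) → (pos ≥ 3*h - 2 ∧ ((2*h ≤ -8 ∧ pos = h - 5) → h > 2*pos + 4))).
Check whether (2*h ≤ 4 → (pos < 4 ∧ h = -3 ∧ pos ≥ 3*h - 2 ∧ ((2*h ≤ -8 ∧ pos = h - 5) → h > 2*pos + 4))) ∧ ((¬(2*h ≤ 4)) → (pos ≥ 3*h - 2 ∧ ((2*h ≤ -8 ∧ pos = h - 5) → h > 2*pos + 4))) ∧ lim = 0 implies it.
Countermodel: at the initial state h = -3, lim = 0, pos = -9, the precondition holds but the weakest precondition fails.
Answer: invalid


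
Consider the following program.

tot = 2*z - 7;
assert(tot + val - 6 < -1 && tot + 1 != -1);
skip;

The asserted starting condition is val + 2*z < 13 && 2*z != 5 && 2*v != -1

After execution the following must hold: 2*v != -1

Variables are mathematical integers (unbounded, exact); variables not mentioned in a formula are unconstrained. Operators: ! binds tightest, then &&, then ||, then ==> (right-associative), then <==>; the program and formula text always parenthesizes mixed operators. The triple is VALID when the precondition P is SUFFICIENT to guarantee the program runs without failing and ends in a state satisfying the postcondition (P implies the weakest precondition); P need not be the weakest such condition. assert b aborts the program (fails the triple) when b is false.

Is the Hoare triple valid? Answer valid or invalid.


Working backward. After the program, 2*v != -1 must hold.
Before skip: 2*v != -1
Before assert tot + val - 6 < -1 && tot + 1 != -1: tot + val < 5 && tot != -2 && 2*v != -1
Before tot := 2*z - 7: val + 2*z < 12 && 2*z != 5 && 2*v != -1
The weakest precondition is val + 2*z < 12 && 2*z != 5 && 2*v != -1.
Check whether val + 2*z < 13 && 2*z != 5 && 2*v != -1 implies it.
Countermodel: at the initial state v = 0, val = 12, z = 0, the precondition holds but the weakest precondition fails.
Answer: invalid


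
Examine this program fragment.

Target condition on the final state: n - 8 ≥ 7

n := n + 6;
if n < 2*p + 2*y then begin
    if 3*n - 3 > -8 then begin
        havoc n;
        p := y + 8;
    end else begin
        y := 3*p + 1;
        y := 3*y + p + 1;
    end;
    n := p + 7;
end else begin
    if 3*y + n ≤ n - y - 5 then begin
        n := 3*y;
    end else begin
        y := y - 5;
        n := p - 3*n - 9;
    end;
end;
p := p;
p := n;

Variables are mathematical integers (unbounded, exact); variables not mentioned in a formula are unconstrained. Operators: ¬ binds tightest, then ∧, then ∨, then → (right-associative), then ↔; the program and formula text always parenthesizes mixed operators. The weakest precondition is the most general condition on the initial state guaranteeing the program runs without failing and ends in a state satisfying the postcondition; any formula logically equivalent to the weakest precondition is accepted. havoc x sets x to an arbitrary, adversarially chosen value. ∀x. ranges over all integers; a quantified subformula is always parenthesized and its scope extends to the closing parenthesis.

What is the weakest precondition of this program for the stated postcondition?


Working backward. After the program, the postcondition n - 8 ≥ 7 must hold; in canonical form it is n ≥ 15.
Before p := n: n ≥ 15
Before p := p: n ≥ 15
Then branch requires (3*n > -5 → y ≥ 0) ∧ ((¬(3*n > -5)) → p ≥ 8); else branch requires (4*y ≤ -5 → 3*y ≥ 15) ∧ ((¬(4*y ≤ -5)) → p ≥ 3*n + 24).
Before the if: (n < 2*p + 2*y → ((3*n > -5 → y ≥ 0) ∧ ((¬(3*n > -5)) → p ≥ 8))) ∧ ((¬(n < 2*p + 2*y)) → ((4*y ≤ -5 → 3*y ≥ 15) ∧ ((¬(4*y ≤ -5)) → p ≥ 3*n + 24)))
Before n := n + 6: (n < 2*p + 2*y - 6 → ((3*n > -23 → y ≥ 0) ∧ ((¬(3*n > -23)) → p ≥ 8))) ∧ ((¬(n < 2*p + 2*y - 6)) → ((4*y ≤ -5 → 3*y ≥ 15) ∧ ((¬(4*y ≤ -5)) → p ≥ 3*n + 42)))
Answer: WP = (n < 2*p + 2*y - 6 → ((3*n > -23 → y ≥ 0) ∧ ((¬(3*n > -23)) → p ≥ 8))) ∧ ((¬(n < 2*p + 2*y - 6)) → ((4*y ≤ -5 → 3*y ≥ 15) ∧ ((¬(4*y ≤ -5)) → p ≥ 3*n + 42)))
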